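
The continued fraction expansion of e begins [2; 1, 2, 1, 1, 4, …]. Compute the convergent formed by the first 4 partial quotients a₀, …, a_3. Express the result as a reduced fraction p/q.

Start with 1.
2 + 1/(1/1) = 2 + 1/1 = 3/1
1 + 1/(3/1) = 1 + 1/3 = 4/3
2 + 1/(4/3) = 2 + 3/4 = 11/4

11/4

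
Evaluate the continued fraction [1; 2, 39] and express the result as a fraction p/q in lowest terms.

118/79

Collapse the nested fraction from the inside out:
Start with 39.
2 + 1/(39/1) = 2 + 1/39 = 79/39
1 + 1/(79/39) = 1 + 39/79 = 118/79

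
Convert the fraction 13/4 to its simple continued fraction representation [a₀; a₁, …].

[3; 4]

13 = 3·4 + 1, so a_0 = 3
4 = 4·1 + 0, so a_1 = 4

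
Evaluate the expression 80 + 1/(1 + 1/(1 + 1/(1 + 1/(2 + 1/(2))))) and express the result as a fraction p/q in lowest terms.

1532/19

Start with 2.
2 + 1/(2/1) = 2 + 1/2 = 5/2
1 + 1/(5/2) = 1 + 2/5 = 7/5
1 + 1/(7/5) = 1 + 5/7 = 12/7
1 + 1/(12/7) = 1 + 7/12 = 19/12
80 + 1/(19/12) = 80 + 12/19 = 1532/19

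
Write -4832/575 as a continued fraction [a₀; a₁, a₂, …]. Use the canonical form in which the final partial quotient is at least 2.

[-9; 1, 1, 2, 11, 10]

⌊-4832/575⌋ = -9, remainder 343
⌊575/343⌋ = 1, remainder 232
⌊343/232⌋ = 1, remainder 111
⌊232/111⌋ = 2, remainder 10
⌊111/10⌋ = 11, remainder 1
⌊10/1⌋ = 10, remainder 0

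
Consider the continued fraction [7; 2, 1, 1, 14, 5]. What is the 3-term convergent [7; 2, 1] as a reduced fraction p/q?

Start with 1.
2 + 1/(1/1) = 2 + 1/1 = 3/1
7 + 1/(3/1) = 7 + 1/3 = 22/3

22/3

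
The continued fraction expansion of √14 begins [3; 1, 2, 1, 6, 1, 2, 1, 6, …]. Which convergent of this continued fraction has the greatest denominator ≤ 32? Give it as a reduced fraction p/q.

116/31

a_0 = 3: 3/1  (≤ bound)
a_1 = 1: 4/1  (≤ bound)
a_2 = 2: 11/3  (≤ bound)
a_3 = 1: 15/4  (≤ bound)
a_4 = 6: 101/27  (≤ bound)
a_5 = 1: 116/31  (≤ bound)
a_6 = 2: 333/89  (> 32, stop)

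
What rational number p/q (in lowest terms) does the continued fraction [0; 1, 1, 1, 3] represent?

7/11

Collapse the nested fraction from the inside out:
Start with 3.
1 + 1/(3/1) = 1 + 1/3 = 4/3
1 + 1/(4/3) = 1 + 3/4 = 7/4
1 + 1/(7/4) = 1 + 4/7 = 11/7
0 + 1/(11/7) = 0 + 7/11 = 7/11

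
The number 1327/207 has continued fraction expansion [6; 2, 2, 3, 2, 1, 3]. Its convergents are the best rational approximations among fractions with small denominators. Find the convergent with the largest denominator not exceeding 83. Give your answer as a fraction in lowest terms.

a_0 = 6: 6/1  (≤ bound)
a_1 = 2: 13/2  (≤ bound)
a_2 = 2: 32/5  (≤ bound)
a_3 = 3: 109/17  (≤ bound)
a_4 = 2: 250/39  (≤ bound)
a_5 = 1: 359/56  (≤ bound)
a_6 = 3: 1327/207  (> 83, stop)

359/56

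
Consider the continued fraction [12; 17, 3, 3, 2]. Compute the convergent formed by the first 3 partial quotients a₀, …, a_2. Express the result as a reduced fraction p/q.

627/52

Compute successive convergents:
a_0 = 12: 12/1
a_1 = 17: 205/17
a_2 = 3: 627/52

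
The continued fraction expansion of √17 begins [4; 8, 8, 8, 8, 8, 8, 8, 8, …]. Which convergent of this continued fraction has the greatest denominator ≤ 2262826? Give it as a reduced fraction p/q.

1166876/283009

a_0 = 4: 4/1  (≤ bound)
a_1 = 8: 33/8  (≤ bound)
a_2 = 8: 268/65  (≤ bound)
a_3 = 8: 2177/528  (≤ bound)
a_4 = 8: 17684/4289  (≤ bound)
a_5 = 8: 143649/34840  (≤ bound)
a_6 = 8: 1166876/283009  (≤ bound)
a_7 = 8: 9478657/2298912  (> 2262826, stop)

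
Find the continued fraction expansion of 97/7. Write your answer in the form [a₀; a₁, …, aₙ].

[13; 1, 6]

97 ÷ 7 → quotient 13, remainder 6
7 ÷ 6 → quotient 1, remainder 1
6 ÷ 1 → quotient 6, remainder 0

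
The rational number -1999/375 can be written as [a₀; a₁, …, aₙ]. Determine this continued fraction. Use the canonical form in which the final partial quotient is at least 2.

[-6; 1, 2, 41, 3]

⌊-1999/375⌋ = -6, remainder 251
⌊375/251⌋ = 1, remainder 124
⌊251/124⌋ = 2, remainder 3
⌊124/3⌋ = 41, remainder 1
⌊3/1⌋ = 3, remainder 0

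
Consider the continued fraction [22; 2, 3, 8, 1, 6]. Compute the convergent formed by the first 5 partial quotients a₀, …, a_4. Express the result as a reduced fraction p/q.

a_0 = 22: 22/1
a_1 = 2: 45/2
a_2 = 3: 157/7
a_3 = 8: 1301/58
a_4 = 1: 1458/65

1458/65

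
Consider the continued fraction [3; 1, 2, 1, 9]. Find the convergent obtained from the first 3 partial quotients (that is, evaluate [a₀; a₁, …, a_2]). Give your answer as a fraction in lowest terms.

11/3

Start with 2.
1 + 1/(2/1) = 1 + 1/2 = 3/2
3 + 1/(3/2) = 3 + 2/3 = 11/3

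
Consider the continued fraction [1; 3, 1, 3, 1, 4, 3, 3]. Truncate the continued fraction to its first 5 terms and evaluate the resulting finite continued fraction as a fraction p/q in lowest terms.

a_0 = 1: 1/1
a_1 = 3: 4/3
a_2 = 1: 5/4
a_3 = 3: 19/15
a_4 = 1: 24/19

24/19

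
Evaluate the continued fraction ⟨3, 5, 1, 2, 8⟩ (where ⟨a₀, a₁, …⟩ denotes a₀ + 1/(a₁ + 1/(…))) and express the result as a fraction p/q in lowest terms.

451/142

Collapse the nested fraction from the inside out:
Start with 8.
2 + 1/(8/1) = 2 + 1/8 = 17/8
1 + 1/(17/8) = 1 + 8/17 = 25/17
5 + 1/(25/17) = 5 + 17/25 = 142/25
3 + 1/(142/25) = 3 + 25/142 = 451/142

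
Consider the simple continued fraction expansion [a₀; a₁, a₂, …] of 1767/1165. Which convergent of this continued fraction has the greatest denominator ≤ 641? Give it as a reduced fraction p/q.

725/478

a_0 = 1: 1/1  (≤ bound)
a_1 = 1: 2/1  (≤ bound)
a_2 = 1: 3/2  (≤ bound)
a_3 = 14: 44/29  (≤ bound)
a_4 = 2: 91/60  (≤ bound)
a_5 = 3: 317/209  (≤ bound)
a_6 = 2: 725/478  (≤ bound)
a_7 = 2: 1767/1165  (> 641, stop)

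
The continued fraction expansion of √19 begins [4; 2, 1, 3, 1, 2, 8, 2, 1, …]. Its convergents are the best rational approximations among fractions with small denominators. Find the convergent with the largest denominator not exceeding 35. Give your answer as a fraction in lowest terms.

a_0 = 4: 4/1  (≤ bound)
a_1 = 2: 9/2  (≤ bound)
a_2 = 1: 13/3  (≤ bound)
a_3 = 3: 48/11  (≤ bound)
a_4 = 1: 61/14  (≤ bound)
a_5 = 2: 170/39  (> 35, stop)

61/14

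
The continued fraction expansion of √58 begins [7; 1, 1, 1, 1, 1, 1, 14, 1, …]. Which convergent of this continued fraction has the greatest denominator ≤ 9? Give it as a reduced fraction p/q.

61/8

a_0 = 7: 7/1  (≤ bound)
a_1 = 1: 8/1  (≤ bound)
a_2 = 1: 15/2  (≤ bound)
a_3 = 1: 23/3  (≤ bound)
a_4 = 1: 38/5  (≤ bound)
a_5 = 1: 61/8  (≤ bound)
a_6 = 1: 99/13  (> 9, stop)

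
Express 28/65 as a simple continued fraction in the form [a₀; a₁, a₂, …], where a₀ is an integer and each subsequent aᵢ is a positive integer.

28 = 0·65 + 28, so a_0 = 0
65 = 2·28 + 9, so a_1 = 2
28 = 3·9 + 1, so a_2 = 3
9 = 9·1 + 0, so a_3 = 9

[0; 2, 3, 9]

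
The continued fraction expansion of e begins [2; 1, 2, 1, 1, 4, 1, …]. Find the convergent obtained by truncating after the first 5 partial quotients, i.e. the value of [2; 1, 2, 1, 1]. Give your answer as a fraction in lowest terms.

19/7

a_0 = 2: 2/1
a_1 = 1: 3/1
a_2 = 2: 8/3
a_3 = 1: 11/4
a_4 = 1: 19/7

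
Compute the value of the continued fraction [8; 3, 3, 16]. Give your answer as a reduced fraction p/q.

Start with 16.
3 + 1/(16/1) = 3 + 1/16 = 49/16
3 + 1/(49/16) = 3 + 16/49 = 163/49
8 + 1/(163/49) = 8 + 49/163 = 1353/163

1353/163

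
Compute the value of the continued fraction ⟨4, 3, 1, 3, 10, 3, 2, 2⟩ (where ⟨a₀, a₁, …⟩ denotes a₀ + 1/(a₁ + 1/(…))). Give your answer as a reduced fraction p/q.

Start with 2.
2 + 1/(2/1) = 2 + 1/2 = 5/2
3 + 1/(5/2) = 3 + 2/5 = 17/5
10 + 1/(17/5) = 10 + 5/17 = 175/17
3 + 1/(175/17) = 3 + 17/175 = 542/175
1 + 1/(542/175) = 1 + 175/542 = 717/542
3 + 1/(717/542) = 3 + 542/717 = 2693/717
4 + 1/(2693/717) = 4 + 717/2693 = 11489/2693

11489/2693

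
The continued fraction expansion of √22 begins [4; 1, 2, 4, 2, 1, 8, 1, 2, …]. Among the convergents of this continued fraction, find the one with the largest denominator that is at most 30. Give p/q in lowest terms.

a_0 = 4: 4/1  (≤ bound)
a_1 = 1: 5/1  (≤ bound)
a_2 = 2: 14/3  (≤ bound)
a_3 = 4: 61/13  (≤ bound)
a_4 = 2: 136/29  (≤ bound)
a_5 = 1: 197/42  (> 30, stop)

136/29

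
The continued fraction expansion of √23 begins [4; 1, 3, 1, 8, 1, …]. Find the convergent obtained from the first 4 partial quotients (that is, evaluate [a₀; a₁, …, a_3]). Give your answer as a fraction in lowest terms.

24/5

Start with 1.
3 + 1/(1/1) = 3 + 1/1 = 4/1
1 + 1/(4/1) = 1 + 1/4 = 5/4
4 + 1/(5/4) = 4 + 4/5 = 24/5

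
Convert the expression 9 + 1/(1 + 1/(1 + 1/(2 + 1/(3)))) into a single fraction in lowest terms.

Start with 3.
2 + 1/(3/1) = 2 + 1/3 = 7/3
1 + 1/(7/3) = 1 + 3/7 = 10/7
1 + 1/(10/7) = 1 + 7/10 = 17/10
9 + 1/(17/10) = 9 + 10/17 = 163/17

163/17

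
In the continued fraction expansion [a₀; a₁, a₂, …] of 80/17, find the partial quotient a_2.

2

80 = 4·17 + 12, so a_0 = 4
17 = 1·12 + 5, so a_1 = 1
12 = 2·5 + 2, so a_2 = 2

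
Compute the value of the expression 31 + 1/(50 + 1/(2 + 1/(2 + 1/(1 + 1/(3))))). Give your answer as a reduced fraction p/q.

40667/1311

a_0 = 31: 31/1
a_1 = 50: 1551/50
a_2 = 2: 3133/101
a_3 = 2: 7817/252
a_4 = 1: 10950/353
a_5 = 3: 40667/1311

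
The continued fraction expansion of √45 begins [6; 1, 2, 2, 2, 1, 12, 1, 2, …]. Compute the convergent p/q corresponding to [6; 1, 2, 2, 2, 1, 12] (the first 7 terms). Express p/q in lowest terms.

a_0 = 6: 6/1
a_1 = 1: 7/1
a_2 = 2: 20/3
a_3 = 2: 47/7
a_4 = 2: 114/17
a_5 = 1: 161/24
a_6 = 12: 2046/305

2046/305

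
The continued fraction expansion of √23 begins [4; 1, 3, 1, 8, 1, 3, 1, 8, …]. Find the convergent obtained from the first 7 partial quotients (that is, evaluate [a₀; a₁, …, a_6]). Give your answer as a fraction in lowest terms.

Start with 3.
1 + 1/(3/1) = 1 + 1/3 = 4/3
8 + 1/(4/3) = 8 + 3/4 = 35/4
1 + 1/(35/4) = 1 + 4/35 = 39/35
3 + 1/(39/35) = 3 + 35/39 = 152/39
1 + 1/(152/39) = 1 + 39/152 = 191/152
4 + 1/(191/152) = 4 + 152/191 = 916/191

916/191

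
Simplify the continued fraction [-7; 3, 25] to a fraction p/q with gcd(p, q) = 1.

Build up convergents one term at a time:
a_0 = -7: -7/1
a_1 = 3: -20/3
a_2 = 25: -507/76

-507/76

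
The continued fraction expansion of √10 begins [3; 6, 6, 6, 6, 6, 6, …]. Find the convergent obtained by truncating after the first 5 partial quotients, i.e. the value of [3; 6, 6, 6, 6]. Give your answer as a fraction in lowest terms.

Work from the innermost term outward:
Start with 6.
6 + 1/(6/1) = 6 + 1/6 = 37/6
6 + 1/(37/6) = 6 + 6/37 = 228/37
6 + 1/(228/37) = 6 + 37/228 = 1405/228
3 + 1/(1405/228) = 3 + 228/1405 = 4443/1405

4443/1405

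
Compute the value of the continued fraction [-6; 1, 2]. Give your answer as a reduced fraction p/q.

-16/3

Build up convergents one term at a time:
a_0 = -6: -6/1
a_1 = 1: -5/1
a_2 = 2: -16/3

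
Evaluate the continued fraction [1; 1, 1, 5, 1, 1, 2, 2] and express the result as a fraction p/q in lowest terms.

225/146

a_0 = 1: 1/1
a_1 = 1: 2/1
a_2 = 1: 3/2
a_3 = 5: 17/11
a_4 = 1: 20/13
a_5 = 1: 37/24
a_6 = 2: 94/61
a_7 = 2: 225/146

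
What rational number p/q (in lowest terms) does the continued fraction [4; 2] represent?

9/2

Start with 2.
4 + 1/(2/1) = 4 + 1/2 = 9/2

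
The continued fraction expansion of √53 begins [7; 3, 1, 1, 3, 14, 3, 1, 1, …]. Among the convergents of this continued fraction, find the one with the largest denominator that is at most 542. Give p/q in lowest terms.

2599/357

List convergents until the denominator exceeds the bound:
a_0 = 7: 7/1  (≤ bound)
a_1 = 3: 22/3  (≤ bound)
a_2 = 1: 29/4  (≤ bound)
a_3 = 1: 51/7  (≤ bound)
a_4 = 3: 182/25  (≤ bound)
a_5 = 14: 2599/357  (≤ bound)
a_6 = 3: 7979/1096  (> 542, stop)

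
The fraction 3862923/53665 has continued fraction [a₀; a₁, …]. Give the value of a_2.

⌊3862923/53665⌋ = 71, remainder 52708
⌊53665/52708⌋ = 1, remainder 957
⌊52708/957⌋ = 55, remainder 73

55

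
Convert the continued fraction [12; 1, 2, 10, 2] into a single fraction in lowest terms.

Start with 2.
10 + 1/(2/1) = 10 + 1/2 = 21/2
2 + 1/(21/2) = 2 + 2/21 = 44/21
1 + 1/(44/21) = 1 + 21/44 = 65/44
12 + 1/(65/44) = 12 + 44/65 = 824/65

824/65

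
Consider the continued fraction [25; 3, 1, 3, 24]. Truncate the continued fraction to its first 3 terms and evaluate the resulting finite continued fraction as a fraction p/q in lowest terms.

Build up convergents one term at a time:
a_0 = 25: 25/1
a_1 = 3: 76/3
a_2 = 1: 101/4

101/4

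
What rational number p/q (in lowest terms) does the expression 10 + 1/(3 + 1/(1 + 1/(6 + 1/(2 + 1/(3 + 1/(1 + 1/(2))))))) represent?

7376/719

Use the convergent recurrence hₖ = aₖ·hₖ₋₁ + hₖ₋₂ (and likewise for the denominators kₖ):
a_0 = 10: 10/1
a_1 = 3: 31/3
a_2 = 1: 41/4
a_3 = 6: 277/27
a_4 = 2: 595/58
a_5 = 3: 2062/201
a_6 = 1: 2657/259
a_7 = 2: 7376/719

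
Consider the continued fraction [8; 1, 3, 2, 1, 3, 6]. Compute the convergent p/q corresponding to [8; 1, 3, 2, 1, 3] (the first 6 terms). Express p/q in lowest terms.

a_0 = 8: 8/1
a_1 = 1: 9/1
a_2 = 3: 35/4
a_3 = 2: 79/9
a_4 = 1: 114/13
a_5 = 3: 421/48

421/48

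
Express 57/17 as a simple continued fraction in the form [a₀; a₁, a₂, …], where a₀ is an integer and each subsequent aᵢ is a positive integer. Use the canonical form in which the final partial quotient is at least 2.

[3; 2, 1, 5]

Repeatedly divide and take the remainder:
57 ÷ 17 → quotient 3, remainder 6
17 ÷ 6 → quotient 2, remainder 5
6 ÷ 5 → quotient 1, remainder 1
5 ÷ 1 → quotient 5, remainder 0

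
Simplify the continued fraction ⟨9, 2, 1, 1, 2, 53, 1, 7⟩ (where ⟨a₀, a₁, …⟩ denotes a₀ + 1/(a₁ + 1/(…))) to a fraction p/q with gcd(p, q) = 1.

Start with 7.
1 + 1/(7/1) = 1 + 1/7 = 8/7
53 + 1/(8/7) = 53 + 7/8 = 431/8
2 + 1/(431/8) = 2 + 8/431 = 870/431
1 + 1/(870/431) = 1 + 431/870 = 1301/870
1 + 1/(1301/870) = 1 + 870/1301 = 2171/1301
2 + 1/(2171/1301) = 2 + 1301/2171 = 5643/2171
9 + 1/(5643/2171) = 9 + 2171/5643 = 52958/5643

52958/5643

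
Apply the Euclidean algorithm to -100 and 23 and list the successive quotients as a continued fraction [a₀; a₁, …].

[-5; 1, 1, 1, 7]

Apply division with remainder until the remainder is 0:
⌊-100/23⌋ = -5, remainder 15
⌊23/15⌋ = 1, remainder 8
⌊15/8⌋ = 1, remainder 7
⌊8/7⌋ = 1, remainder 1
⌊7/1⌋ = 7, remainder 0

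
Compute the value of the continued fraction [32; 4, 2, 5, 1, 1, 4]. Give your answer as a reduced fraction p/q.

15661/486

a_0 = 32: 32/1
a_1 = 4: 129/4
a_2 = 2: 290/9
a_3 = 5: 1579/49
a_4 = 1: 1869/58
a_5 = 1: 3448/107
a_6 = 4: 15661/486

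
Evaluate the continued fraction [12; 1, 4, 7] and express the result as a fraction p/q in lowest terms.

a_0 = 12: 12/1
a_1 = 1: 13/1
a_2 = 4: 64/5
a_3 = 7: 461/36

461/36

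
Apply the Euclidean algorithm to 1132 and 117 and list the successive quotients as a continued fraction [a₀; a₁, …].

1132 = 9·117 + 79, so a_0 = 9
117 = 1·79 + 38, so a_1 = 1
79 = 2·38 + 3, so a_2 = 2
38 = 12·3 + 2, so a_3 = 12
3 = 1·2 + 1, so a_4 = 1
2 = 2·1 + 0, so a_5 = 2

[9; 1, 2, 12, 1, 2]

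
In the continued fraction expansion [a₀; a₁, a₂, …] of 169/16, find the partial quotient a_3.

169 = 10·16 + 9, so a_0 = 10
16 = 1·9 + 7, so a_1 = 1
9 = 1·7 + 2, so a_2 = 1
7 = 3·2 + 1, so a_3 = 3

3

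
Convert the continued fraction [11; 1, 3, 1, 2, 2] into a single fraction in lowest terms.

Use the convergent recurrence hₖ = aₖ·hₖ₋₁ + hₖ₋₂ (and likewise for the denominators kₖ):
a_0 = 11: 11/1
a_1 = 1: 12/1
a_2 = 3: 47/4
a_3 = 1: 59/5
a_4 = 2: 165/14
a_5 = 2: 389/33

389/33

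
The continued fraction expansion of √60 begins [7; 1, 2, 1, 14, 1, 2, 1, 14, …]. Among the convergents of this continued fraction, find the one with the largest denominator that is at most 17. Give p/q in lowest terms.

a_0 = 7: 7/1  (≤ bound)
a_1 = 1: 8/1  (≤ bound)
a_2 = 2: 23/3  (≤ bound)
a_3 = 1: 31/4  (≤ bound)
a_4 = 14: 457/59  (> 17, stop)

31/4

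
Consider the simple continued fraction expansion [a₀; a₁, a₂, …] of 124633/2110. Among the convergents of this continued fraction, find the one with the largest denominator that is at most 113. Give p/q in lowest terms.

3485/59

List convergents until the denominator exceeds the bound:
a_0 = 59: 59/1  (≤ bound)
a_1 = 14: 827/14  (≤ bound)
a_2 = 1: 886/15  (≤ bound)
a_3 = 3: 3485/59  (≤ bound)
a_4 = 11: 39221/664  (> 113, stop)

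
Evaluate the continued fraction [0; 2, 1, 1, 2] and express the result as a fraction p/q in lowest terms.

5/13

Start with 2.
1 + 1/(2/1) = 1 + 1/2 = 3/2
1 + 1/(3/2) = 1 + 2/3 = 5/3
2 + 1/(5/3) = 2 + 3/5 = 13/5
0 + 1/(13/5) = 0 + 5/13 = 5/13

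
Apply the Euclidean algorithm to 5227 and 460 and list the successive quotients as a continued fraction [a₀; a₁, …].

5227 ÷ 460 → quotient 11, remainder 167
460 ÷ 167 → quotient 2, remainder 126
167 ÷ 126 → quotient 1, remainder 41
126 ÷ 41 → quotient 3, remainder 3
41 ÷ 3 → quotient 13, remainder 2
3 ÷ 2 → quotient 1, remainder 1
2 ÷ 1 → quotient 2, remainder 0

[11; 2, 1, 3, 13, 1, 2]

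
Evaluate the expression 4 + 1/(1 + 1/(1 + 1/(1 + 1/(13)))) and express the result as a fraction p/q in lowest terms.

Starting at the tail and folding back:
Start with 13.
1 + 1/(13/1) = 1 + 1/13 = 14/13
1 + 1/(14/13) = 1 + 13/14 = 27/14
1 + 1/(27/14) = 1 + 14/27 = 41/27
4 + 1/(41/27) = 4 + 27/41 = 191/41

191/41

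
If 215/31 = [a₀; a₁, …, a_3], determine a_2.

215 ÷ 31 → quotient 6, remainder 29
31 ÷ 29 → quotient 1, remainder 2
29 ÷ 2 → quotient 14, remainder 1

14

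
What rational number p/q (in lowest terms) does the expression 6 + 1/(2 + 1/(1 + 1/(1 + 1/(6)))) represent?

Starting at the tail and folding back:
Start with 6.
1 + 1/(6/1) = 1 + 1/6 = 7/6
1 + 1/(7/6) = 1 + 6/7 = 13/7
2 + 1/(13/7) = 2 + 7/13 = 33/13
6 + 1/(33/13) = 6 + 13/33 = 211/33

211/33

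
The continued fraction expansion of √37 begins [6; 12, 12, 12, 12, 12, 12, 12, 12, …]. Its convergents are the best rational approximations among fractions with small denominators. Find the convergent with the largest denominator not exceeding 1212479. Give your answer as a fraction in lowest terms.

1555849/255780

a_0 = 6: 6/1  (≤ bound)
a_1 = 12: 73/12  (≤ bound)
a_2 = 12: 882/145  (≤ bound)
a_3 = 12: 10657/1752  (≤ bound)
a_4 = 12: 128766/21169  (≤ bound)
a_5 = 12: 1555849/255780  (≤ bound)
a_6 = 12: 18798954/3090529  (> 1212479, stop)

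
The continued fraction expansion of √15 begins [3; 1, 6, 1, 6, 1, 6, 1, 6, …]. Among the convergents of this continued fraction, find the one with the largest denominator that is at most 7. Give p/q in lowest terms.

27/7

a_0 = 3: 3/1  (≤ bound)
a_1 = 1: 4/1  (≤ bound)
a_2 = 6: 27/7  (≤ bound)
a_3 = 1: 31/8  (> 7, stop)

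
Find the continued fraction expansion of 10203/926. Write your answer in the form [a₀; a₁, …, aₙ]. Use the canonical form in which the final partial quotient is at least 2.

[11; 54, 2, 8]

10203 = 11·926 + 17, so a_0 = 11
926 = 54·17 + 8, so a_1 = 54
17 = 2·8 + 1, so a_2 = 2
8 = 8·1 + 0, so a_3 = 8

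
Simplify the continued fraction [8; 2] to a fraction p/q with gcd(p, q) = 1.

a_0 = 8: 8/1
a_1 = 2: 17/2

17/2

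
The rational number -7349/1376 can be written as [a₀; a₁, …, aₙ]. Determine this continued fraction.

⌊-7349/1376⌋ = -6, remainder 907
⌊1376/907⌋ = 1, remainder 469
⌊907/469⌋ = 1, remainder 438
⌊469/438⌋ = 1, remainder 31
⌊438/31⌋ = 14, remainder 4
⌊31/4⌋ = 7, remainder 3
⌊4/3⌋ = 1, remainder 1
⌊3/1⌋ = 3, remainder 0

[-6; 1, 1, 1, 14, 7, 1, 3]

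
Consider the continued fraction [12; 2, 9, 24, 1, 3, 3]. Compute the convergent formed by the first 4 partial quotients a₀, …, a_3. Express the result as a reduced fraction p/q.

5713/458

Use the convergent recurrence hₖ = aₖ·hₖ₋₁ + hₖ₋₂ (and likewise for the denominators kₖ):
a_0 = 12: 12/1
a_1 = 2: 25/2
a_2 = 9: 237/19
a_3 = 24: 5713/458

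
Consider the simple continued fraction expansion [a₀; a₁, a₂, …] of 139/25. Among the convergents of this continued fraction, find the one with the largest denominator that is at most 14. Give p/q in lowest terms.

50/9

a_0 = 5: 5/1  (≤ bound)
a_1 = 1: 6/1  (≤ bound)
a_2 = 1: 11/2  (≤ bound)
a_3 = 3: 39/7  (≤ bound)
a_4 = 1: 50/9  (≤ bound)
a_5 = 2: 139/25  (> 14, stop)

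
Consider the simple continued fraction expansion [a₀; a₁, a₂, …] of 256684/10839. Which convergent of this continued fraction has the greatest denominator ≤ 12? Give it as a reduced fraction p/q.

List convergents until the denominator exceeds the bound:
a_0 = 23: 23/1  (≤ bound)
a_1 = 1: 24/1  (≤ bound)
a_2 = 2: 71/3  (≤ bound)
a_3 = 7: 521/22  (> 12, stop)

71/3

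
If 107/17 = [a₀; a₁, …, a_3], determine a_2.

2

Apply division with remainder until the remainder is 0:
107 = 6·17 + 5, so a_0 = 6
17 = 3·5 + 2, so a_1 = 3
5 = 2·2 + 1, so a_2 = 2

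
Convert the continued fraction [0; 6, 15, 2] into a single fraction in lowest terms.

Use the convergent recurrence hₖ = aₖ·hₖ₋₁ + hₖ₋₂ (and likewise for the denominators kₖ):
a_0 = 0: 0/1
a_1 = 6: 1/6
a_2 = 15: 15/91
a_3 = 2: 31/188

31/188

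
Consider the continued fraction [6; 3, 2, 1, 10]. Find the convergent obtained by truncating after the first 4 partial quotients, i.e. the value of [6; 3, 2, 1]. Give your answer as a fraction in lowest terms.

Use the convergent recurrence hₖ = aₖ·hₖ₋₁ + hₖ₋₂ (and likewise for the denominators kₖ):
a_0 = 6: 6/1
a_1 = 3: 19/3
a_2 = 2: 44/7
a_3 = 1: 63/10

63/10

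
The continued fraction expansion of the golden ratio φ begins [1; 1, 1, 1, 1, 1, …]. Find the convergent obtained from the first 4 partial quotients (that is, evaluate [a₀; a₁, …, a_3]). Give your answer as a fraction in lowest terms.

5/3

Start with 1.
1 + 1/(1/1) = 1 + 1/1 = 2/1
1 + 1/(2/1) = 1 + 1/2 = 3/2
1 + 1/(3/2) = 1 + 2/3 = 5/3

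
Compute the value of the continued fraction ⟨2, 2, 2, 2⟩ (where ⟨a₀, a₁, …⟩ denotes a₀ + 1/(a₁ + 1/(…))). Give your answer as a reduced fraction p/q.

29/12

Start with 2.
2 + 1/(2/1) = 2 + 1/2 = 5/2
2 + 1/(5/2) = 2 + 2/5 = 12/5
2 + 1/(12/5) = 2 + 5/12 = 29/12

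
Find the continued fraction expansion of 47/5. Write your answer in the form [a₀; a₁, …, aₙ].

[9; 2, 2]

47 ÷ 5 → quotient 9, remainder 2
5 ÷ 2 → quotient 2, remainder 1
2 ÷ 1 → quotient 2, remainder 0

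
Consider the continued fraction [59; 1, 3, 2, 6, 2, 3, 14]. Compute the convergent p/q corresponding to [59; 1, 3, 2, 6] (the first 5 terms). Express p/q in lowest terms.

Build up convergents one term at a time:
a_0 = 59: 59/1
a_1 = 1: 60/1
a_2 = 3: 239/4
a_3 = 2: 538/9
a_4 = 6: 3467/58

3467/58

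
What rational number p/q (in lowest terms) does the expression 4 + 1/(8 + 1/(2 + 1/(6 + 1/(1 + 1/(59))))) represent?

Compute successive convergents:
a_0 = 4: 4/1
a_1 = 8: 33/8
a_2 = 2: 70/17
a_3 = 6: 453/110
a_4 = 1: 523/127
a_5 = 59: 31310/7603

31310/7603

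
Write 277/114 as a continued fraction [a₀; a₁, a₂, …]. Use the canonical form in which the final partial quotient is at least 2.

Apply division with remainder until the remainder is 0:
277 ÷ 114 → quotient 2, remainder 49
114 ÷ 49 → quotient 2, remainder 16
49 ÷ 16 → quotient 3, remainder 1
16 ÷ 1 → quotient 16, remainder 0

[2; 2, 3, 16]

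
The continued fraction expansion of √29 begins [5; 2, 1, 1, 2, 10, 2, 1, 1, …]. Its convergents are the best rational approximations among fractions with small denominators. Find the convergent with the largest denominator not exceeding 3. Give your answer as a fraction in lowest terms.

List convergents until the denominator exceeds the bound:
a_0 = 5: 5/1  (≤ bound)
a_1 = 2: 11/2  (≤ bound)
a_2 = 1: 16/3  (≤ bound)
a_3 = 1: 27/5  (> 3, stop)

16/3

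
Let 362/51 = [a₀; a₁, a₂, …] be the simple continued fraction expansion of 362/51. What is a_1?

362 ÷ 51 → quotient 7, remainder 5
51 ÷ 5 → quotient 10, remainder 1

10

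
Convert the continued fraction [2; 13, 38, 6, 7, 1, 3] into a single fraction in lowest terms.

196157/94453

a_0 = 2: 2/1
a_1 = 13: 27/13
a_2 = 38: 1028/495
a_3 = 6: 6195/2983
a_4 = 7: 44393/21376
a_5 = 1: 50588/24359
a_6 = 3: 196157/94453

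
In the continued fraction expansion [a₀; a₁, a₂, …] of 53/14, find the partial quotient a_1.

1

53 = 3·14 + 11, so a_0 = 3
14 = 1·11 + 3, so a_1 = 1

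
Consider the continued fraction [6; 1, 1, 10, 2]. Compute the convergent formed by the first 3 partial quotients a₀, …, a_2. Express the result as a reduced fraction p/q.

13/2

Compute successive convergents:
a_0 = 6: 6/1
a_1 = 1: 7/1
a_2 = 1: 13/2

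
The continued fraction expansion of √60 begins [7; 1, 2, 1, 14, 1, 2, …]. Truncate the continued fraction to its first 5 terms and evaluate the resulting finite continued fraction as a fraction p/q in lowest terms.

Start with 14.
1 + 1/(14/1) = 1 + 1/14 = 15/14
2 + 1/(15/14) = 2 + 14/15 = 44/15
1 + 1/(44/15) = 1 + 15/44 = 59/44
7 + 1/(59/44) = 7 + 44/59 = 457/59

457/59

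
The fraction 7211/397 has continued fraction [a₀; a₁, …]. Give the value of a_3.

3

7211 ÷ 397 → quotient 18, remainder 65
397 ÷ 65 → quotient 6, remainder 7
65 ÷ 7 → quotient 9, remainder 2
7 ÷ 2 → quotient 3, remainder 1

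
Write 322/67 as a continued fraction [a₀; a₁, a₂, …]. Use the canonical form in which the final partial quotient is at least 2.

⌊322/67⌋ = 4, remainder 54
⌊67/54⌋ = 1, remainder 13
⌊54/13⌋ = 4, remainder 2
⌊13/2⌋ = 6, remainder 1
⌊2/1⌋ = 2, remainder 0

[4; 1, 4, 6, 2]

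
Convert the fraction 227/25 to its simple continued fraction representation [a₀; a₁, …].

Repeatedly divide and take the remainder:
⌊227/25⌋ = 9, remainder 2
⌊25/2⌋ = 12, remainder 1
⌊2/1⌋ = 2, remainder 0

[9; 12, 2]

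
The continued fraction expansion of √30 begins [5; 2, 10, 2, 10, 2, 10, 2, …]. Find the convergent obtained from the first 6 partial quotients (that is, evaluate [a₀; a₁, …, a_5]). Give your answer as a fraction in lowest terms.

a_0 = 5: 5/1
a_1 = 2: 11/2
a_2 = 10: 115/21
a_3 = 2: 241/44
a_4 = 10: 2525/461
a_5 = 2: 5291/966

5291/966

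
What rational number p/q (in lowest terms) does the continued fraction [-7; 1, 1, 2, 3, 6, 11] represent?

Compute successive convergents:
a_0 = -7: -7/1
a_1 = 1: -6/1
a_2 = 1: -13/2
a_3 = 2: -32/5
a_4 = 3: -109/17
a_5 = 6: -686/107
a_6 = 11: -7655/1194

-7655/1194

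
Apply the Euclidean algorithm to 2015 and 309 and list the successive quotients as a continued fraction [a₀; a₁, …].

[6; 1, 1, 11, 2, 1, 1, 2]

2015 ÷ 309 → quotient 6, remainder 161
309 ÷ 161 → quotient 1, remainder 148
161 ÷ 148 → quotient 1, remainder 13
148 ÷ 13 → quotient 11, remainder 5
13 ÷ 5 → quotient 2, remainder 3
5 ÷ 3 → quotient 1, remainder 2
3 ÷ 2 → quotient 1, remainder 1
2 ÷ 1 → quotient 2, remainder 0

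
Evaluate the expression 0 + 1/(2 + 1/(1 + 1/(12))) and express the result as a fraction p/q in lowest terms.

Build up convergents one term at a time:
a_0 = 0: 0/1
a_1 = 2: 1/2
a_2 = 1: 1/3
a_3 = 12: 13/38

13/38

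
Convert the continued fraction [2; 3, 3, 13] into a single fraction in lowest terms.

Start with 13.
3 + 1/(13/1) = 3 + 1/13 = 40/13
3 + 1/(40/13) = 3 + 13/40 = 133/40
2 + 1/(133/40) = 2 + 40/133 = 306/133

306/133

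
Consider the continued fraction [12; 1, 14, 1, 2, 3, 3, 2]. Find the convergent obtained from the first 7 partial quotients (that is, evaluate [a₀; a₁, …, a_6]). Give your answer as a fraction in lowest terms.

6701/518

Build up convergents one term at a time:
a_0 = 12: 12/1
a_1 = 1: 13/1
a_2 = 14: 194/15
a_3 = 1: 207/16
a_4 = 2: 608/47
a_5 = 3: 2031/157
a_6 = 3: 6701/518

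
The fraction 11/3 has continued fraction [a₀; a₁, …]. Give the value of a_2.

⌊11/3⌋ = 3, remainder 2
⌊3/2⌋ = 1, remainder 1
⌊2/1⌋ = 2, remainder 0

2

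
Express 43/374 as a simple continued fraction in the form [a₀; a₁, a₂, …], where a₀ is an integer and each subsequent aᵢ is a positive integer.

Run the Euclidean algorithm, recording each quotient:
43 = 0·374 + 43, so a_0 = 0
374 = 8·43 + 30, so a_1 = 8
43 = 1·30 + 13, so a_2 = 1
30 = 2·13 + 4, so a_3 = 2
13 = 3·4 + 1, so a_4 = 3
4 = 4·1 + 0, so a_5 = 4

[0; 8, 1, 2, 3, 4]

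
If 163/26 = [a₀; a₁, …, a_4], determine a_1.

Repeatedly divide and take the remainder:
163 = 6·26 + 7, so a_0 = 6
26 = 3·7 + 5, so a_1 = 3

3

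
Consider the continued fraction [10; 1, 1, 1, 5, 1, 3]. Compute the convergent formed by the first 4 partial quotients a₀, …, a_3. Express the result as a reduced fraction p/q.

32/3

Build up convergents one term at a time:
a_0 = 10: 10/1
a_1 = 1: 11/1
a_2 = 1: 21/2
a_3 = 1: 32/3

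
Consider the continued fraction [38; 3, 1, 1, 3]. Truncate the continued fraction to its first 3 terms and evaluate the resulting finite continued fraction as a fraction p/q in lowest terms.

Use the convergent recurrence hₖ = aₖ·hₖ₋₁ + hₖ₋₂ (and likewise for the denominators kₖ):
a_0 = 38: 38/1
a_1 = 3: 115/3
a_2 = 1: 153/4

153/4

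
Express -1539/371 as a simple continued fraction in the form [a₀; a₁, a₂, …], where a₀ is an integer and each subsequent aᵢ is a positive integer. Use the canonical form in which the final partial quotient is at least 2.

Apply division with remainder until the remainder is 0:
-1539 ÷ 371 → quotient -5, remainder 316
371 ÷ 316 → quotient 1, remainder 55
316 ÷ 55 → quotient 5, remainder 41
55 ÷ 41 → quotient 1, remainder 14
41 ÷ 14 → quotient 2, remainder 13
14 ÷ 13 → quotient 1, remainder 1
13 ÷ 1 → quotient 13, remainder 0

[-5; 1, 5, 1, 2, 1, 13]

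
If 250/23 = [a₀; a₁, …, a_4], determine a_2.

6

⌊250/23⌋ = 10, remainder 20
⌊23/20⌋ = 1, remainder 3
⌊20/3⌋ = 6, remainder 2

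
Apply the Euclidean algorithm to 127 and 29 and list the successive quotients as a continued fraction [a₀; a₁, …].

127 = 4·29 + 11, so a_0 = 4
29 = 2·11 + 7, so a_1 = 2
11 = 1·7 + 4, so a_2 = 1
7 = 1·4 + 3, so a_3 = 1
4 = 1·3 + 1, so a_4 = 1
3 = 3·1 + 0, so a_5 = 3

[4; 2, 1, 1, 1, 3]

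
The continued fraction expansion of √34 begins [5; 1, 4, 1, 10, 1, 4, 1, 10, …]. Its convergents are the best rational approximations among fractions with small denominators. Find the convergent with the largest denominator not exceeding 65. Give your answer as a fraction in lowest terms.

List convergents until the denominator exceeds the bound:
a_0 = 5: 5/1  (≤ bound)
a_1 = 1: 6/1  (≤ bound)
a_2 = 4: 29/5  (≤ bound)
a_3 = 1: 35/6  (≤ bound)
a_4 = 10: 379/65  (≤ bound)
a_5 = 1: 414/71  (> 65, stop)

379/65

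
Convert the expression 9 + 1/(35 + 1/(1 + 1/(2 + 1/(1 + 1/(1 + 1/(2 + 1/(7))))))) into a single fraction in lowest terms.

42892/4751

a_0 = 9: 9/1
a_1 = 35: 316/35
a_2 = 1: 325/36
a_3 = 2: 966/107
a_4 = 1: 1291/143
a_5 = 1: 2257/250
a_6 = 2: 5805/643
a_7 = 7: 42892/4751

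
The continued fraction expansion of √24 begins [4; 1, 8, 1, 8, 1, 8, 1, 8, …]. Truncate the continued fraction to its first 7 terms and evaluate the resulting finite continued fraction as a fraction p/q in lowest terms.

4316/881

a_0 = 4: 4/1
a_1 = 1: 5/1
a_2 = 8: 44/9
a_3 = 1: 49/10
a_4 = 8: 436/89
a_5 = 1: 485/99
a_6 = 8: 4316/881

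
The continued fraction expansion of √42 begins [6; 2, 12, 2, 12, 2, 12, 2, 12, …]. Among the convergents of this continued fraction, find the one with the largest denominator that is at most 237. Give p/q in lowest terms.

List convergents until the denominator exceeds the bound:
a_0 = 6: 6/1  (≤ bound)
a_1 = 2: 13/2  (≤ bound)
a_2 = 12: 162/25  (≤ bound)
a_3 = 2: 337/52  (≤ bound)
a_4 = 12: 4206/649  (> 237, stop)

337/52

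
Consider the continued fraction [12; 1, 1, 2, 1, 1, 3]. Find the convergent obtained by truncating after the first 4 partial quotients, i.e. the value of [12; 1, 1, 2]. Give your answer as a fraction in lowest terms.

Start with 2.
1 + 1/(2/1) = 1 + 1/2 = 3/2
1 + 1/(3/2) = 1 + 2/3 = 5/3
12 + 1/(5/3) = 12 + 3/5 = 63/5

63/5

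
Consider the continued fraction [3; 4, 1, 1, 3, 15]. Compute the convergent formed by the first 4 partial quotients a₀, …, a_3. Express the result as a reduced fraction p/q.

29/9

a_0 = 3: 3/1
a_1 = 4: 13/4
a_2 = 1: 16/5
a_3 = 1: 29/9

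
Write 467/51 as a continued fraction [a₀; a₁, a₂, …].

[9; 6, 2, 1, 2]

467 ÷ 51 → quotient 9, remainder 8
51 ÷ 8 → quotient 6, remainder 3
8 ÷ 3 → quotient 2, remainder 2
3 ÷ 2 → quotient 1, remainder 1
2 ÷ 1 → quotient 2, remainder 0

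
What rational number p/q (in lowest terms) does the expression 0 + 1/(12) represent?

Start with 12.
0 + 1/(12/1) = 0 + 1/12 = 1/12

1/12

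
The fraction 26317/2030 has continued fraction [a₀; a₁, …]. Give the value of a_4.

Repeatedly divide and take the remainder:
26317 = 12·2030 + 1957, so a_0 = 12
2030 = 1·1957 + 73, so a_1 = 1
1957 = 26·73 + 59, so a_2 = 26
73 = 1·59 + 14, so a_3 = 1
59 = 4·14 + 3, so a_4 = 4

4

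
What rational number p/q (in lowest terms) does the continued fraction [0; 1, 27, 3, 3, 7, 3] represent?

Collapse the nested fraction from the inside out:
Start with 3.
7 + 1/(3/1) = 7 + 1/3 = 22/3
3 + 1/(22/3) = 3 + 3/22 = 69/22
3 + 1/(69/22) = 3 + 22/69 = 229/69
27 + 1/(229/69) = 27 + 69/229 = 6252/229
1 + 1/(6252/229) = 1 + 229/6252 = 6481/6252
0 + 1/(6481/6252) = 0 + 6252/6481 = 6252/6481

6252/6481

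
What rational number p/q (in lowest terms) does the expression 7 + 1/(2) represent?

Use the convergent recurrence hₖ = aₖ·hₖ₋₁ + hₖ₋₂ (and likewise for the denominators kₖ):
a_0 = 7: 7/1
a_1 = 2: 15/2

15/2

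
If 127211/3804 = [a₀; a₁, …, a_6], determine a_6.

127211 ÷ 3804 → quotient 33, remainder 1679
3804 ÷ 1679 → quotient 2, remainder 446
1679 ÷ 446 → quotient 3, remainder 341
446 ÷ 341 → quotient 1, remainder 105
341 ÷ 105 → quotient 3, remainder 26
105 ÷ 26 → quotient 4, remainder 1
26 ÷ 1 → quotient 26, remainder 0

26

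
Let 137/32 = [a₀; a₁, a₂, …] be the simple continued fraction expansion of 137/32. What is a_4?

4

Apply division with remainder until the remainder is 0:
137 = 4·32 + 9, so a_0 = 4
32 = 3·9 + 5, so a_1 = 3
9 = 1·5 + 4, so a_2 = 1
5 = 1·4 + 1, so a_3 = 1
4 = 4·1 + 0, so a_4 = 4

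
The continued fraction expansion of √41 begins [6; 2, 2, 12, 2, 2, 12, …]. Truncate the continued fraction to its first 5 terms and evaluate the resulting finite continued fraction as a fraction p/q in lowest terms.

826/129

Start with 2.
12 + 1/(2/1) = 12 + 1/2 = 25/2
2 + 1/(25/2) = 2 + 2/25 = 52/25
2 + 1/(52/25) = 2 + 25/52 = 129/52
6 + 1/(129/52) = 6 + 52/129 = 826/129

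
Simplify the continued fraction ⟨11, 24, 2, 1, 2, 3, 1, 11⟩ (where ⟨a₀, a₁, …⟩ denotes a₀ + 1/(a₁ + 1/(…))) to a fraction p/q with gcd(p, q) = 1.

Starting at the tail and folding back:
Start with 11.
1 + 1/(11/1) = 1 + 1/11 = 12/11
3 + 1/(12/11) = 3 + 11/12 = 47/12
2 + 1/(47/12) = 2 + 12/47 = 106/47
1 + 1/(106/47) = 1 + 47/106 = 153/106
2 + 1/(153/106) = 2 + 106/153 = 412/153
24 + 1/(412/153) = 24 + 153/412 = 10041/412
11 + 1/(10041/412) = 11 + 412/10041 = 110863/10041

110863/10041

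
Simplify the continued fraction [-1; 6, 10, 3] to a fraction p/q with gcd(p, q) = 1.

a_0 = -1: -1/1
a_1 = 6: -5/6
a_2 = 10: -51/61
a_3 = 3: -158/189

-158/189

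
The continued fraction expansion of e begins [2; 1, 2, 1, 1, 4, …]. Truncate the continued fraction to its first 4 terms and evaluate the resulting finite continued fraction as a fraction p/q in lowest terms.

11/4

Collapse the nested fraction from the inside out:
Start with 1.
2 + 1/(1/1) = 2 + 1/1 = 3/1
1 + 1/(3/1) = 1 + 1/3 = 4/3
2 + 1/(4/3) = 2 + 3/4 = 11/4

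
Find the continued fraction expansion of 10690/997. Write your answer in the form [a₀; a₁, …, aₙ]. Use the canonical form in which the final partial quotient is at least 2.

10690 ÷ 997 → quotient 10, remainder 720
997 ÷ 720 → quotient 1, remainder 277
720 ÷ 277 → quotient 2, remainder 166
277 ÷ 166 → quotient 1, remainder 111
166 ÷ 111 → quotient 1, remainder 55
111 ÷ 55 → quotient 2, remainder 1
55 ÷ 1 → quotient 55, remainder 0

[10; 1, 2, 1, 1, 2, 55]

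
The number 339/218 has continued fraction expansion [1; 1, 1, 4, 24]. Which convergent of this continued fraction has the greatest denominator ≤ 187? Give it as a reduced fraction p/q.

14/9

List convergents until the denominator exceeds the bound:
a_0 = 1: 1/1  (≤ bound)
a_1 = 1: 2/1  (≤ bound)
a_2 = 1: 3/2  (≤ bound)
a_3 = 4: 14/9  (≤ bound)
a_4 = 24: 339/218  (> 187, stop)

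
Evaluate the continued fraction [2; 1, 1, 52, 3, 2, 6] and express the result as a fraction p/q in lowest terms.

11900/4751

a_0 = 2: 2/1
a_1 = 1: 3/1
a_2 = 1: 5/2
a_3 = 52: 263/105
a_4 = 3: 794/317
a_5 = 2: 1851/739
a_6 = 6: 11900/4751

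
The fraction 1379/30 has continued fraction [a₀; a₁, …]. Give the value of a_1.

1379 ÷ 30 → quotient 45, remainder 29
30 ÷ 29 → quotient 1, remainder 1

1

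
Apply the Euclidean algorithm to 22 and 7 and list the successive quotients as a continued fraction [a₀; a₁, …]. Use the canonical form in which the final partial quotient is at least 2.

Run the Euclidean algorithm, recording each quotient:
⌊22/7⌋ = 3, remainder 1
⌊7/1⌋ = 7, remainder 0

[3; 7]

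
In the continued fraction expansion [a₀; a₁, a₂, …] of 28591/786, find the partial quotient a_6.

2

28591 = 36·786 + 295, so a_0 = 36
786 = 2·295 + 196, so a_1 = 2
295 = 1·196 + 99, so a_2 = 1
196 = 1·99 + 97, so a_3 = 1
99 = 1·97 + 2, so a_4 = 1
97 = 48·2 + 1, so a_5 = 48
2 = 2·1 + 0, so a_6 = 2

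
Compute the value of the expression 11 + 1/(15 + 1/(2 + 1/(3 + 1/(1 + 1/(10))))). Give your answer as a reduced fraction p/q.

16575/1498

Starting at the tail and folding back:
Start with 10.
1 + 1/(10/1) = 1 + 1/10 = 11/10
3 + 1/(11/10) = 3 + 10/11 = 43/11
2 + 1/(43/11) = 2 + 11/43 = 97/43
15 + 1/(97/43) = 15 + 43/97 = 1498/97
11 + 1/(1498/97) = 11 + 97/1498 = 16575/1498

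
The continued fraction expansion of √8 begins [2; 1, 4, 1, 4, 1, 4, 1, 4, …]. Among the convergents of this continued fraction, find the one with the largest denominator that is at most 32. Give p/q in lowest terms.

List convergents until the denominator exceeds the bound:
a_0 = 2: 2/1  (≤ bound)
a_1 = 1: 3/1  (≤ bound)
a_2 = 4: 14/5  (≤ bound)
a_3 = 1: 17/6  (≤ bound)
a_4 = 4: 82/29  (≤ bound)
a_5 = 1: 99/35  (> 32, stop)

82/29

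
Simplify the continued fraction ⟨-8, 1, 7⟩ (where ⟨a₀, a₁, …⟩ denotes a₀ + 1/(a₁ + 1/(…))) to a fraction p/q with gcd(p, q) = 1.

-57/8

Start with 7.
1 + 1/(7/1) = 1 + 1/7 = 8/7
-8 + 1/(8/7) = -8 + 7/8 = -57/8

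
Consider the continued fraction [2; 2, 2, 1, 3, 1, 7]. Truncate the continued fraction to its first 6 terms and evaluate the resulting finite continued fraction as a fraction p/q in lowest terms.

80/33

a_0 = 2: 2/1
a_1 = 2: 5/2
a_2 = 2: 12/5
a_3 = 1: 17/7
a_4 = 3: 63/26
a_5 = 1: 80/33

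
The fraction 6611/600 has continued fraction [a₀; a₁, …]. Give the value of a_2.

6611 = 11·600 + 11, so a_0 = 11
600 = 54·11 + 6, so a_1 = 54
11 = 1·6 + 5, so a_2 = 1

1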